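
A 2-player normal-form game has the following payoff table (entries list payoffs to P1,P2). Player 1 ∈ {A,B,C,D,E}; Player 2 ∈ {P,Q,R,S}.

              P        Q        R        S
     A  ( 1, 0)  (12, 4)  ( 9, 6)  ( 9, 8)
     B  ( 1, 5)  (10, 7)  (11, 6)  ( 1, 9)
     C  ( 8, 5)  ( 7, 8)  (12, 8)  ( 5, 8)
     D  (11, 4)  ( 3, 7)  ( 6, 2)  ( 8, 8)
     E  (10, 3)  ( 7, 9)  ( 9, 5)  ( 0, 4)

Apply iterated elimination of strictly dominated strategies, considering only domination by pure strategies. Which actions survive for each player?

P2 drop P (Q beats it: A:4>0 B:7>5 C:8>5 D:7>4 E:9>3)
P1 drop D (A beats it: Q:12>3 R:9>6 S:9>8)
P1 drop E (B beats it: Q:10>7 R:11>9 S:1>0)
P1→{A,B,C} P2→{Q,R,S}

IESDS → P1:{A,B,C} P2:{Q,R,S}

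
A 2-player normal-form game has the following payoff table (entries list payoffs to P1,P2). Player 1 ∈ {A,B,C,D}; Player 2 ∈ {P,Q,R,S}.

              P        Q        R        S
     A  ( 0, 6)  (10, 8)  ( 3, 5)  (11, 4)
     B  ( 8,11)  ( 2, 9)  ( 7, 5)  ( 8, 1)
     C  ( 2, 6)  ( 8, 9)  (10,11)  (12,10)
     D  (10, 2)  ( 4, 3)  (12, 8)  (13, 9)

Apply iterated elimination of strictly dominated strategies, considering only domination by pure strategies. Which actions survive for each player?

IESDS → P1:{A,C,D} P2:{Q,R,S}

P1 drop B (D beats it: P:10>8 Q:4>2 R:12>7 S:13>8)
P2 drop P (Q beats it: A:8>6 C:9>6 D:3>2)
P1→{A,C,D} P2→{Q,R,S}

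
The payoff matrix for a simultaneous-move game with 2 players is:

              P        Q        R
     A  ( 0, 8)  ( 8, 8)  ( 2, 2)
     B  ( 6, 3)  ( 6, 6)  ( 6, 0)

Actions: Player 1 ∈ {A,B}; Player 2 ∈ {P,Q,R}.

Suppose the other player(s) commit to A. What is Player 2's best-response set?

u_2(P vs A) = 8
u_2(Q vs A) = 8
u_2(R vs A) = 2
max payoff 8 at {P,Q}

argmax u_2 = {P,Q}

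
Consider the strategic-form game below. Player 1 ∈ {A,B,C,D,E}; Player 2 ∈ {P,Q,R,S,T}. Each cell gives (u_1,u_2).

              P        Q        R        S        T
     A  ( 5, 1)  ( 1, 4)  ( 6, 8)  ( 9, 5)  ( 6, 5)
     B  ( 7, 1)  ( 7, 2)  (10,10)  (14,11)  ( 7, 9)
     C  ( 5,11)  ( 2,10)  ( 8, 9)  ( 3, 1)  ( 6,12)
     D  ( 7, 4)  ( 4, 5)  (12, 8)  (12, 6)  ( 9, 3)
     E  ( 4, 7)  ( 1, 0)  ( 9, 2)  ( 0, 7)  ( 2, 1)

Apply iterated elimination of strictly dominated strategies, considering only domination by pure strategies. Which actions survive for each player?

IESDS → P1:{B,D} P2:{R,S}

P1 drop A (B beats it: P:7>5 Q:7>1 R:10>6 S:14>9 T:7>6)
P1 drop C (B beats it: P:7>5 Q:7>2 R:10>8 S:14>3 T:7>6)
P1 drop E (B beats it: P:7>4 Q:7>1 R:10>9 S:14>0 T:7>2)
P2 drop P (Q beats it: B:2>1 D:5>4)
P2 drop Q (R beats it: B:10>2 D:8>5)
P2 drop T (R beats it: B:10>9 D:8>3)
P1→{B,D} P2→{R,S}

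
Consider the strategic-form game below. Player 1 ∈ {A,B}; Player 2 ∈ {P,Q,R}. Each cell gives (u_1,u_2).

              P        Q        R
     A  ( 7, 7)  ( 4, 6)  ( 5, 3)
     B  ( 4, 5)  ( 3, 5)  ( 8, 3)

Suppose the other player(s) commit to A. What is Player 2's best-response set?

u_2(P vs A) = 7
u_2(Q vs A) = 6
u_2(R vs A) = 3
max payoff 7 at {P}

BR_2 = {P}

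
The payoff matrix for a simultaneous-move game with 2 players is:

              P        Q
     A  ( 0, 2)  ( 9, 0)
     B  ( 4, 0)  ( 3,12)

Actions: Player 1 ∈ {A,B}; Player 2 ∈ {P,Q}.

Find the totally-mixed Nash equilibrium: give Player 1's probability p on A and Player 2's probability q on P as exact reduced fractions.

(p,q) = (6/7, 3/5)

P1 indiff ⇒ q·0+(1-q)·9 = q·4+(1-q)·3 ⇒ q(-4) = (1-q)(-6) ⇒ q = 3/5
P2 indiff ⇒ p·2+(1-p)·0 = p·0+(1-p)·12 ⇒ p(2) = (1-p)(12) ⇒ p = 6/7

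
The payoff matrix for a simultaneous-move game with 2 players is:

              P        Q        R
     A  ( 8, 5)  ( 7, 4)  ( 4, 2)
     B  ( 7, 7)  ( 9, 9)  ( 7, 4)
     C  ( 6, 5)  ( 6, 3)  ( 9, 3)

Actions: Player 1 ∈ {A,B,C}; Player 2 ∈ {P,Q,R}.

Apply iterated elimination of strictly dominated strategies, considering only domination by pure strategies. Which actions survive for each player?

P2 drop R (P beats it: A:5>2 B:7>4 C:5>3)
P1 drop C (A beats it: P:8>6 Q:7>6)
P1→{A,B} P2→{P,Q}

Remaining: P1:{A,B} P2:{P,Q}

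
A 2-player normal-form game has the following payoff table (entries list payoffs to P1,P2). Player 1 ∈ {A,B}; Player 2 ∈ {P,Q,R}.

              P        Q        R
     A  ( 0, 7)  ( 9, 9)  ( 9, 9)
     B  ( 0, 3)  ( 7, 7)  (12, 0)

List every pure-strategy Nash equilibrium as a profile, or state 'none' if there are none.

(A,P): not NE [P2→R gives 9>7]
(A,Q): NE
(A,R): not NE [P1→B gives 12>9]
(B,P): not NE [P2→Q gives 7>3]
(B,Q): not NE [P1→A gives 9>7]
(B,R): not NE [P2→Q gives 7>0]

Nash profiles: (A,Q)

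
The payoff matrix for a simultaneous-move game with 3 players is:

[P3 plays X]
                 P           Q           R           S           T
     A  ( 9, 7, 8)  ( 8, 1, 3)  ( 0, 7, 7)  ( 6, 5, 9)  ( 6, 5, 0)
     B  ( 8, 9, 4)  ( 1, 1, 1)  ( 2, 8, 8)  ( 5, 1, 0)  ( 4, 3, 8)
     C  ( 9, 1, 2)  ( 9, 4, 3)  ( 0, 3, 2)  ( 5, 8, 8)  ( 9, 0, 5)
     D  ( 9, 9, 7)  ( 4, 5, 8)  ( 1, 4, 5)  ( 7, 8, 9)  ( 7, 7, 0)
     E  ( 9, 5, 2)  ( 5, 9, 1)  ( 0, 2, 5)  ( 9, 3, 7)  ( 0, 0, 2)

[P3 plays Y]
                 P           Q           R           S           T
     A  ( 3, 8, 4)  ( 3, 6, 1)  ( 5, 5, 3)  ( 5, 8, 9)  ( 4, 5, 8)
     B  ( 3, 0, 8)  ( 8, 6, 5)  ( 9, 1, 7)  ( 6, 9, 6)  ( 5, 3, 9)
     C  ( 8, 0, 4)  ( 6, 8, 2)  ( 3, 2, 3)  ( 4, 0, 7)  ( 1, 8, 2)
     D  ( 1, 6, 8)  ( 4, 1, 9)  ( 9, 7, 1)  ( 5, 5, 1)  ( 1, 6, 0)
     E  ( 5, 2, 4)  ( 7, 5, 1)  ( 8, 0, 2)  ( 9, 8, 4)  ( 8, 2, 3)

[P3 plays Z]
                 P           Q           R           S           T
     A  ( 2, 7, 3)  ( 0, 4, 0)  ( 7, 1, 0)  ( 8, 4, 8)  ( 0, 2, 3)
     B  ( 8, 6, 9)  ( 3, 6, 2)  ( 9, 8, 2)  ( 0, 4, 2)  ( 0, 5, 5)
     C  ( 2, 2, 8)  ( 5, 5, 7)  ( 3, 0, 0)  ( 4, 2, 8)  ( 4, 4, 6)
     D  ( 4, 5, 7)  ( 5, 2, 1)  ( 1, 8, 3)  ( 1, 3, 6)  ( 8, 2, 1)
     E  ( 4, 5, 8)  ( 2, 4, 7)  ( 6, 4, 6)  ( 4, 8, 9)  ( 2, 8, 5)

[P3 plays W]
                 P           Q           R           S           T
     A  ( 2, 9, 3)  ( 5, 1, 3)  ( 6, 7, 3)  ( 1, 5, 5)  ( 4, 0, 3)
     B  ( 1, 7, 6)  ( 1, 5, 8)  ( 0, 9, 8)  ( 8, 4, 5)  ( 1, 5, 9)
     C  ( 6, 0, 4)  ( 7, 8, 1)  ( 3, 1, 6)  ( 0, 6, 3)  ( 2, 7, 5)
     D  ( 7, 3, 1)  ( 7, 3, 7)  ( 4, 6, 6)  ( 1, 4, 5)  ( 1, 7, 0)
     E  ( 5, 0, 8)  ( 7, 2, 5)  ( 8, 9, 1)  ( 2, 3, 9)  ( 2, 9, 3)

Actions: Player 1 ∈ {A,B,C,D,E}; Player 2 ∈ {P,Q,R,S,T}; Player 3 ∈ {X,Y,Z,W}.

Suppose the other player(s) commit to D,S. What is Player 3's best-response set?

u_3(X vs D,S) = 9
u_3(Y vs D,S) = 1
u_3(Z vs D,S) = 6
u_3(W vs D,S) = 5
max payoff 9 at {X}

argmax u_3 = {X}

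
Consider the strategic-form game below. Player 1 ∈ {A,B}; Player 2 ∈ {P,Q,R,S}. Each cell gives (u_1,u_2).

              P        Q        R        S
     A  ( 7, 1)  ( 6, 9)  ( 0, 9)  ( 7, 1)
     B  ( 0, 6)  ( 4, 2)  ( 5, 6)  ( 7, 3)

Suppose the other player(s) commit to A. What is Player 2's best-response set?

P2 best: {Q,R}

u_2(P vs A) = 1
u_2(Q vs A) = 9
u_2(R vs A) = 9
u_2(S vs A) = 1
max payoff 9 at {Q,R}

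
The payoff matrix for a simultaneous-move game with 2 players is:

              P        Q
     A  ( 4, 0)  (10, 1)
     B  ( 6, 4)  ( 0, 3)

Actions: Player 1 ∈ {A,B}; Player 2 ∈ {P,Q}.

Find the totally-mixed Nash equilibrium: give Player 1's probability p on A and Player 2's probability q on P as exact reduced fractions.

P1 indiff ⇒ q·4+(1-q)·10 = q·6+(1-q)·0 ⇒ q(-2) = (1-q)(-10) ⇒ q = 5/6
P2 indiff ⇒ p·0+(1-p)·4 = p·1+(1-p)·3 ⇒ p(-1) = (1-p)(-1) ⇒ p = 1/2

P1 mixes 1/2 on A; P2 mixes 5/6 on P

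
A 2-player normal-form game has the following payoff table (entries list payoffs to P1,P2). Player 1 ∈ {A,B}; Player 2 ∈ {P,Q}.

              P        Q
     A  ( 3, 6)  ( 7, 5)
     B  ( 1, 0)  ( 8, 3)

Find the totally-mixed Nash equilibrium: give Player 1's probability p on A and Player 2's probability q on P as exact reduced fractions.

(p,q) = (3/4, 1/3)

P1 indiff ⇒ q·3+(1-q)·7 = q·1+(1-q)·8 ⇒ q(2) = (1-q)(1) ⇒ q = 1/3
P2 indiff ⇒ p·6+(1-p)·0 = p·5+(1-p)·3 ⇒ p(1) = (1-p)(3) ⇒ p = 3/4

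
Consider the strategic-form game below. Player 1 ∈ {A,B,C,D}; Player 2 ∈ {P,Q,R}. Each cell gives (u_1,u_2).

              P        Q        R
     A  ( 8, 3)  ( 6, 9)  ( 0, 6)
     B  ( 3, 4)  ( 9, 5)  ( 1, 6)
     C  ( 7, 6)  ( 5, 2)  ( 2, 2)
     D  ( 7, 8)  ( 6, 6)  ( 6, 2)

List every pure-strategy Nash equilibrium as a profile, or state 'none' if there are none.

Equilibria: none

(A,P): not NE [P2→Q gives 9>3]
(A,Q): not NE [P1→B gives 9>6]
(A,R): not NE [P1→D gives 6>0; P2→Q gives 9>6]
(B,P): not NE [P1→A gives 8>3; P2→R gives 6>4]
(B,Q): not NE [P2→R gives 6>5]
(B,R): not NE [P1→D gives 6>1]
(C,P): not NE [P1→A gives 8>7]
(C,Q): not NE [P1→B gives 9>5; P2→P gives 6>2]
(C,R): not NE [P1→D gives 6>2; P2→P gives 6>2]
(D,P): not NE [P1→A gives 8>7]
(D,Q): not NE [P1→B gives 9>6; P2→P gives 8>6]
(D,R): not NE [P2→P gives 8>2]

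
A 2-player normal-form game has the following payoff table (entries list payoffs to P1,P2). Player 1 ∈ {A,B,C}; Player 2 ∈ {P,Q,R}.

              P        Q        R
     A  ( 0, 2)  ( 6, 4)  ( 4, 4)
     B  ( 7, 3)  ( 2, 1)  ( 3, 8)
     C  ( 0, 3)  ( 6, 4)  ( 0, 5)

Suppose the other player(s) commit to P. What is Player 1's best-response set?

u_1(A vs P) = 0
u_1(B vs P) = 7
u_1(C vs P) = 0
max payoff 7 at {B}

argmax u_1 = {B}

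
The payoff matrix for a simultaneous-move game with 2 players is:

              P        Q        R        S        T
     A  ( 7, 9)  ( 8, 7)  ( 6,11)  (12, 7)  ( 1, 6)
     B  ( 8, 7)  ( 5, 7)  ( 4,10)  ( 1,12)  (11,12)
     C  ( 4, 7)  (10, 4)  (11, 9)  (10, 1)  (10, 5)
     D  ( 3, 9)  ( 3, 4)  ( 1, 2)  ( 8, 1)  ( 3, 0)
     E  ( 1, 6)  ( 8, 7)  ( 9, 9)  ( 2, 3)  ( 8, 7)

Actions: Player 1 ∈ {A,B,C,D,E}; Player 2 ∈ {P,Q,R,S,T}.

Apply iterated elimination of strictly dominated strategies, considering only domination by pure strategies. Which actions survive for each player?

P1 drop D (C beats it: P:4>3 Q:10>3 R:11>1 S:10>8 T:10>3)
P1 drop E (C beats it: P:4>1 Q:10>8 R:11>9 S:10>2 T:10>8)
P2 drop P (R beats it: A:11>9 B:10>7 C:9>7)
P2 drop Q (R beats it: A:11>7 B:10>7 C:9>4)
P1→{A,B,C} P2→{R,S,T}

IESDS → P1:{A,B,C} P2:{R,S,T}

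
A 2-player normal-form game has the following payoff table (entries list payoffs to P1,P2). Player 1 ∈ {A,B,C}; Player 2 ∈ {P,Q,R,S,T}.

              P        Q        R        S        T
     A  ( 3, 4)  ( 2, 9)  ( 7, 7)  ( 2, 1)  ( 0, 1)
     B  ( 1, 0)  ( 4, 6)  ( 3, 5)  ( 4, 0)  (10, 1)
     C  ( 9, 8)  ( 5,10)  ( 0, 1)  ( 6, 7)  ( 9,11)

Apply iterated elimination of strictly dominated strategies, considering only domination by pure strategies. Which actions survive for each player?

Remaining: P1:{B,C} P2:{Q,T}

P2 drop P (Q beats it: A:9>4 B:6>0 C:10>8)
P2 drop R (Q beats it: A:9>7 B:6>5 C:10>1)
P1 drop A (B beats it: Q:4>2 S:4>2 T:10>0)
P2 drop S (Q beats it: B:6>0 C:10>7)
P1→{B,C} P2→{Q,T}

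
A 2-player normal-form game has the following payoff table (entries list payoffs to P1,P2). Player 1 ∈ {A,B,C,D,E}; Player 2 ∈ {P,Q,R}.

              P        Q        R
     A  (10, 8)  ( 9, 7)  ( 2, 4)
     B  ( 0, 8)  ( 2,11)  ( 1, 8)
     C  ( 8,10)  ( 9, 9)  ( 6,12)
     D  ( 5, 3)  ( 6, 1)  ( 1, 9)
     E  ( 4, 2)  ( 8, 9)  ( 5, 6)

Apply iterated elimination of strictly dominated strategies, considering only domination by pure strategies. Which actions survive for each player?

IESDS → P1:{A,C} P2:{P,R}

P1 drop B (A beats it: P:10>0 Q:9>2 R:2>1)
P1 drop D (A beats it: P:10>5 Q:9>6 R:2>1)
P1 drop E (C beats it: P:8>4 Q:9>8 R:6>5)
P2 drop Q (P beats it: A:8>7 C:10>9)
P1→{A,C} P2→{P,R}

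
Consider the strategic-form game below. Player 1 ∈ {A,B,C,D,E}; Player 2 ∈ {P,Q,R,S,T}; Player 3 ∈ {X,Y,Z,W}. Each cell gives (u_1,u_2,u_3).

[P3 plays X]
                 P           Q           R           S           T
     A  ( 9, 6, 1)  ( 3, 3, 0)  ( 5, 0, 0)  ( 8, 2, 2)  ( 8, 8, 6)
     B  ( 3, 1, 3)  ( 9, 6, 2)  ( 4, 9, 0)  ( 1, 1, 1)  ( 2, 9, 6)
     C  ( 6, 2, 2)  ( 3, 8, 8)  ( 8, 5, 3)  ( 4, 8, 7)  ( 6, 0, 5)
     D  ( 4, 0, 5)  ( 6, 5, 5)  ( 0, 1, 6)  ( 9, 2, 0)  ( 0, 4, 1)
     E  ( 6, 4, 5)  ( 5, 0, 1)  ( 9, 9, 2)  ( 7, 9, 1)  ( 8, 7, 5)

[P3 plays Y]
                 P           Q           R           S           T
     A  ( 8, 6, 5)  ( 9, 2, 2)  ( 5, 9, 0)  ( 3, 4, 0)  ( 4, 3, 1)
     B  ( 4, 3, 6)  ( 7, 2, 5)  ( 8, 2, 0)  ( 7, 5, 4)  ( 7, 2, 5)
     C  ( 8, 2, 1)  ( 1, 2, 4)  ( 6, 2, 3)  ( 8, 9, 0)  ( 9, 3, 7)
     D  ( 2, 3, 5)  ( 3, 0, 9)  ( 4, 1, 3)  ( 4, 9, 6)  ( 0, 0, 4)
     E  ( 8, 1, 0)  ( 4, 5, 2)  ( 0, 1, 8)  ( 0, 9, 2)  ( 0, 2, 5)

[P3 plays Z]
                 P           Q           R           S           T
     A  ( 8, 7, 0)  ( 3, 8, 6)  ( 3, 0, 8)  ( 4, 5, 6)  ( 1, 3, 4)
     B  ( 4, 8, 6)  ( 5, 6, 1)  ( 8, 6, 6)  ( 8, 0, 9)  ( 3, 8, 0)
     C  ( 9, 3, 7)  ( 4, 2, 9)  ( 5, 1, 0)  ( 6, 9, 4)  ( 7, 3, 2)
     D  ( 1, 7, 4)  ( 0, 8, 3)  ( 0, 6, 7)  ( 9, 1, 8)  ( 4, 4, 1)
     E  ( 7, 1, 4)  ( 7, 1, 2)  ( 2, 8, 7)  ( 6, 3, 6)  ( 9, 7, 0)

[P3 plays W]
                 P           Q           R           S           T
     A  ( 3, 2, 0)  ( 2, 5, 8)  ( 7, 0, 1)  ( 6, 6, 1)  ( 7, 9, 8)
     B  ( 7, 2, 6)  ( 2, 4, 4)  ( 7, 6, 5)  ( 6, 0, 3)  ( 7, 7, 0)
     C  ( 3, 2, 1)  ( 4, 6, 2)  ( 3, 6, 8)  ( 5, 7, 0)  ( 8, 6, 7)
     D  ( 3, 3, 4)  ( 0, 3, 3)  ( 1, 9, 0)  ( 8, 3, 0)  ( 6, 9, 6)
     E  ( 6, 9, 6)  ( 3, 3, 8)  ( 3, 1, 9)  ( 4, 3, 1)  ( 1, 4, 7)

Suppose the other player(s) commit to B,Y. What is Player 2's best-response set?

argmax u_2 = {S}

u_2(P vs B,Y) = 3
u_2(Q vs B,Y) = 2
u_2(R vs B,Y) = 2
u_2(S vs B,Y) = 5
u_2(T vs B,Y) = 2
max payoff 5 at {S}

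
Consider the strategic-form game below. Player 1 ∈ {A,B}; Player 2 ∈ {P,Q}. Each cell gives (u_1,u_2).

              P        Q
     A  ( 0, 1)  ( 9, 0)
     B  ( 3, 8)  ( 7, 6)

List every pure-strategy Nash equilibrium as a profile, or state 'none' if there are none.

Nash profiles: (B,P)

(A,P): not NE [P1→B gives 3>0]
(A,Q): not NE [P2→P gives 1>0]
(B,P): NE
(B,Q): not NE [P1→A gives 9>7; P2→P gives 8>6]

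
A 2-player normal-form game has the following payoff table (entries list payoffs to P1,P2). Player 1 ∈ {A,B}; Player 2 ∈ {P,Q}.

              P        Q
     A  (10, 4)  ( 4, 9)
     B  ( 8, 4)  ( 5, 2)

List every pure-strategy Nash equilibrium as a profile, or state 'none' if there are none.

PSNE: ∅

(A,P): not NE [P2→Q gives 9>4]
(A,Q): not NE [P1→B gives 5>4]
(B,P): not NE [P1→A gives 10>8]
(B,Q): not NE [P2→P gives 4>2]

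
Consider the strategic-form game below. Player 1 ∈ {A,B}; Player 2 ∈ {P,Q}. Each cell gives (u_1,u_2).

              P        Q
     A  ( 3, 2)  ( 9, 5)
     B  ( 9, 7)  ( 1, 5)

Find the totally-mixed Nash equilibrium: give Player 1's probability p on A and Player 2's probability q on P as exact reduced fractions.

p=2/5, q=4/7

P1 indiff ⇒ q·3+(1-q)·9 = q·9+(1-q)·1 ⇒ q(-6) = (1-q)(-8) ⇒ q = 4/7
P2 indiff ⇒ p·2+(1-p)·7 = p·5+(1-p)·5 ⇒ p(-3) = (1-p)(-2) ⇒ p = 2/5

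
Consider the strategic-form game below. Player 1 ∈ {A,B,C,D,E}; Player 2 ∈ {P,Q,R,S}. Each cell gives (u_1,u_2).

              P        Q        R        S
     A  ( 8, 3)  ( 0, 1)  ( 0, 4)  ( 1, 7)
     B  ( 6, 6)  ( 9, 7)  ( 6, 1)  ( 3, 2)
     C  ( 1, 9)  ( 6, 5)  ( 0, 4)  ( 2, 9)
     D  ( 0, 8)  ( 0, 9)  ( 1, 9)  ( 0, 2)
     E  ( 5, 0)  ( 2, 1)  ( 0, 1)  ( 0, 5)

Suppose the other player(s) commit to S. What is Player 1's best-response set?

u_1(A vs S) = 1
u_1(B vs S) = 3
u_1(C vs S) = 2
u_1(D vs S) = 0
u_1(E vs S) = 0
max payoff 3 at {B}

argmax u_1 = {B}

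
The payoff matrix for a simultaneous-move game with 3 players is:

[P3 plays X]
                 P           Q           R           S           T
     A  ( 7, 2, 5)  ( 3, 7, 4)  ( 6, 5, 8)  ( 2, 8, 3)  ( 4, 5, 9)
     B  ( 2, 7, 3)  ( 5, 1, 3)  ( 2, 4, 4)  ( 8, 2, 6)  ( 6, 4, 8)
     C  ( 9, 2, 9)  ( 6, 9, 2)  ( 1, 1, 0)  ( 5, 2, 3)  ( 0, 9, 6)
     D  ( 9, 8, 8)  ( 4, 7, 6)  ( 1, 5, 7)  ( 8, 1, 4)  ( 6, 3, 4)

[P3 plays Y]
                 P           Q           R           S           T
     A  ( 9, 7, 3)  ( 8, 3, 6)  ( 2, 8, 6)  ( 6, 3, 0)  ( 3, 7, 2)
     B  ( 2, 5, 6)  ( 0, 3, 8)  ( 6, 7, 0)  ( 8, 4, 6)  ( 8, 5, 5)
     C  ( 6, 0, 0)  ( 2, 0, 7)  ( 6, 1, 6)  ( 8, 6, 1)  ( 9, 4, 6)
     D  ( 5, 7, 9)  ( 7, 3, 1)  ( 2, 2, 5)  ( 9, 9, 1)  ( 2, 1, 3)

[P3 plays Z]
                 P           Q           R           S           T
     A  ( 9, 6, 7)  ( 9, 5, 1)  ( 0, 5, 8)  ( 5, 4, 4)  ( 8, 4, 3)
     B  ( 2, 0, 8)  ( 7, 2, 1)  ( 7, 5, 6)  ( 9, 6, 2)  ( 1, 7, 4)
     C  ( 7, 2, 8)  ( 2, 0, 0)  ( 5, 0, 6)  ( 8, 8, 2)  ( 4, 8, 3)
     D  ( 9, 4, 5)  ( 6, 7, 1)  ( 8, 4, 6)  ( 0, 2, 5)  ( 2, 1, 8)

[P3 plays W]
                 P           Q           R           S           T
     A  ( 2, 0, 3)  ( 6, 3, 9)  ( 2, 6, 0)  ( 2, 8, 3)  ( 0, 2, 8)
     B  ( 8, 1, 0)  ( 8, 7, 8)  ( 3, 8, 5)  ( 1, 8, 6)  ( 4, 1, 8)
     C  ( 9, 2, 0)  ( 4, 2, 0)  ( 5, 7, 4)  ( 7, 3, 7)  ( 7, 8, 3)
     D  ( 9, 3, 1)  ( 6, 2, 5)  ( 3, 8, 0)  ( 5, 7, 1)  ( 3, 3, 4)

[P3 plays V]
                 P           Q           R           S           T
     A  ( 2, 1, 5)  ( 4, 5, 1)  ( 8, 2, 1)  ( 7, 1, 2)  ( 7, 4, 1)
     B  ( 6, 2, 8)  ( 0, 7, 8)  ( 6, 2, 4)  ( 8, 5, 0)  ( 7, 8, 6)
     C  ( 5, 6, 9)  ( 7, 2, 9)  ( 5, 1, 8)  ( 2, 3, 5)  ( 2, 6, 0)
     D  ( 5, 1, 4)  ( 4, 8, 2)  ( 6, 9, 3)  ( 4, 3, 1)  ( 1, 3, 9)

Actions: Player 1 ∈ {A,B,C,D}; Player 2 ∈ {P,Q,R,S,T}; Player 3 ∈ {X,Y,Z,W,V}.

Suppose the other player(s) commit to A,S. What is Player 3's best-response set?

argmax u_3 = {Z}

u_3(X vs A,S) = 3
u_3(Y vs A,S) = 0
u_3(Z vs A,S) = 4
u_3(W vs A,S) = 3
u_3(V vs A,S) = 2
max payoff 4 at {Z}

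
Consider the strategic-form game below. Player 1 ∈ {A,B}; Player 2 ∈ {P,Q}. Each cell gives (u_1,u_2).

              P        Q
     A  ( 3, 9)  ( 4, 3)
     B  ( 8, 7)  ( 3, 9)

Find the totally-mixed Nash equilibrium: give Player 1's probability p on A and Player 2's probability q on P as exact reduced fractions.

P1 indiff ⇒ q·3+(1-q)·4 = q·8+(1-q)·3 ⇒ q(-5) = (1-q)(-1) ⇒ q = 1/6
P2 indiff ⇒ p·9+(1-p)·7 = p·3+(1-p)·9 ⇒ p(6) = (1-p)(2) ⇒ p = 1/4

P1 mixes 1/4 on A; P2 mixes 1/6 on P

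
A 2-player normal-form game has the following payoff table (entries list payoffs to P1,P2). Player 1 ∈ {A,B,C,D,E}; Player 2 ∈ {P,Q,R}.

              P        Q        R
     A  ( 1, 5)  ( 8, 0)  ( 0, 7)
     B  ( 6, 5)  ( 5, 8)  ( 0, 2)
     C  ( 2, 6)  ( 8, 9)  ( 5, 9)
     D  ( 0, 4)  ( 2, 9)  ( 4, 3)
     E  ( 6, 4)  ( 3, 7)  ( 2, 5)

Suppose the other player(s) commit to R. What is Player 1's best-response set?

u_1(A vs R) = 0
u_1(B vs R) = 0
u_1(C vs R) = 5
u_1(D vs R) = 4
u_1(E vs R) = 2
max payoff 5 at {C}

P1 best: {C}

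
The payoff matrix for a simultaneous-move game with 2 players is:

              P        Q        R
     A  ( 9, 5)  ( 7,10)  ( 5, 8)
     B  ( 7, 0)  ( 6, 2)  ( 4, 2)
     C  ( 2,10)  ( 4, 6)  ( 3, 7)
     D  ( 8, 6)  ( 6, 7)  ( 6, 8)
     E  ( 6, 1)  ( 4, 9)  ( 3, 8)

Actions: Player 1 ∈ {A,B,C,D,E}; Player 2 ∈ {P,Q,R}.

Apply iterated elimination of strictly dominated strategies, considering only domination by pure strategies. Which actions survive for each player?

P1 drop B (A beats it: P:9>7 Q:7>6 R:5>4)
P1 drop C (A beats it: P:9>2 Q:7>4 R:5>3)
P1 drop E (A beats it: P:9>6 Q:7>4 R:5>3)
P2 drop P (Q beats it: A:10>5 D:7>6)
P1→{A,D} P2→{Q,R}

Remaining: P1:{A,D} P2:{Q,R}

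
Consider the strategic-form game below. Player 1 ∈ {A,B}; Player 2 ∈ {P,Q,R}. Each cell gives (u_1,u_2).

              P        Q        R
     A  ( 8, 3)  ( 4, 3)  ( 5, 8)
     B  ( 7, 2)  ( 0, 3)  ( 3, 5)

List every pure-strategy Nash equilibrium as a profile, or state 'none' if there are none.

NE set: (A,R)

(A,P): not NE [P2→R gives 8>3]
(A,Q): not NE [P2→R gives 8>3]
(A,R): NE
(B,P): not NE [P1→A gives 8>7; P2→R gives 5>2]
(B,Q): not NE [P1→A gives 4>0; P2→R gives 5>3]
(B,R): not NE [P1→A gives 5>3]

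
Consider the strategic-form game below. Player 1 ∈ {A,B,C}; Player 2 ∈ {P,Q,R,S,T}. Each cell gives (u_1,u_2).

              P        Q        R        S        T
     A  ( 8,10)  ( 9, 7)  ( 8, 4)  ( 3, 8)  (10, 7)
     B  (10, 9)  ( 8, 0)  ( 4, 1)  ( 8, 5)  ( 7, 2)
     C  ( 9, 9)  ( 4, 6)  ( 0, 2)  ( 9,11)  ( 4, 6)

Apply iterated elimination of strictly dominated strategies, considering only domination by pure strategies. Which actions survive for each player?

P2 drop Q (P beats it: A:10>7 B:9>0 C:9>6)
P2 drop R (P beats it: A:10>4 B:9>1 C:9>2)
P2 drop T (P beats it: A:10>7 B:9>2 C:9>6)
P1 drop A (B beats it: P:10>8 S:8>3)
P1→{B,C} P2→{P,S}

IESDS → P1:{B,C} P2:{P,S}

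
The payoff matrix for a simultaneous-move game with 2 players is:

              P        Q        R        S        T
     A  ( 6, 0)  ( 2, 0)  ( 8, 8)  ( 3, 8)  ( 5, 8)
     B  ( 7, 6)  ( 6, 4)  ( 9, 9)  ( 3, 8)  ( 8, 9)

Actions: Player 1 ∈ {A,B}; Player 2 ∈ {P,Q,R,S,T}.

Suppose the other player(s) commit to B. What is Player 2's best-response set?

u_2(P vs B) = 6
u_2(Q vs B) = 4
u_2(R vs B) = 9
u_2(S vs B) = 8
u_2(T vs B) = 9
max payoff 9 at {R,T}

argmax u_2 = {R,T}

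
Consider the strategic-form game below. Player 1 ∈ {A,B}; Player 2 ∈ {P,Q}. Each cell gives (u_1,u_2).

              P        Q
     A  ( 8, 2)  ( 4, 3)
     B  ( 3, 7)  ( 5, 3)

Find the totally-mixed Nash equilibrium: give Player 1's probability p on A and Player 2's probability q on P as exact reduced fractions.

P1 indiff ⇒ q·8+(1-q)·4 = q·3+(1-q)·5 ⇒ q(5) = (1-q)(1) ⇒ q = 1/6
P2 indiff ⇒ p·2+(1-p)·7 = p·3+(1-p)·3 ⇒ p(-1) = (1-p)(-4) ⇒ p = 4/5

p=4/5, q=1/6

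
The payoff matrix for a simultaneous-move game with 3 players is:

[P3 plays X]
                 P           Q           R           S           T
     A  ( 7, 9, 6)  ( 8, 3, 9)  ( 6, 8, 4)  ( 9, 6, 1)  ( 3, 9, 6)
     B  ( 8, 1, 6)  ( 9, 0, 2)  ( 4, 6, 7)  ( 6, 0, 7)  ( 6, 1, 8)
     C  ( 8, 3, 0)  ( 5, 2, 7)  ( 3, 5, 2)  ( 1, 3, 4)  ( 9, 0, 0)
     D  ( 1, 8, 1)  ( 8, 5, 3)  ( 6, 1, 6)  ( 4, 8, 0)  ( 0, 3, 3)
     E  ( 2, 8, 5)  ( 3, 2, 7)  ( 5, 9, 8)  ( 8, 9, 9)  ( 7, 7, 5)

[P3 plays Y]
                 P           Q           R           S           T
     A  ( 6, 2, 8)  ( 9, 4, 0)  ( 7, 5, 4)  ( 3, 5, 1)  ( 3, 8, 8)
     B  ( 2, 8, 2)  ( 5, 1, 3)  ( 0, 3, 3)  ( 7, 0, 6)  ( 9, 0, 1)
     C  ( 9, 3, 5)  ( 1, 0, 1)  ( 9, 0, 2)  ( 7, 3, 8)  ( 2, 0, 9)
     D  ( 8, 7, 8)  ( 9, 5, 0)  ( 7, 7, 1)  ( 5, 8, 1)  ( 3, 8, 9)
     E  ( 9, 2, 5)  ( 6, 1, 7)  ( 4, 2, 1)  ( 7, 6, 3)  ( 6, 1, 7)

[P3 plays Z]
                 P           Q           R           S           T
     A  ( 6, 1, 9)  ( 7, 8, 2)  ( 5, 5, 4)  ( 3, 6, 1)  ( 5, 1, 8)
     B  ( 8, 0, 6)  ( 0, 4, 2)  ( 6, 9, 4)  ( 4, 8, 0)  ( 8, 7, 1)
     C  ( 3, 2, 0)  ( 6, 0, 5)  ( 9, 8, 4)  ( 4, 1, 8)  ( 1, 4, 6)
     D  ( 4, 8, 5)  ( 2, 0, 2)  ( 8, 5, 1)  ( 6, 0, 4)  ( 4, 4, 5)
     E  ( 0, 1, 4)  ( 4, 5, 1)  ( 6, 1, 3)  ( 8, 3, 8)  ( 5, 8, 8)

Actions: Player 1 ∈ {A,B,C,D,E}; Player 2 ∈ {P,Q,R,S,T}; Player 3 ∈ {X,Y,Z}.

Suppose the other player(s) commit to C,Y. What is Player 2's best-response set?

BR_2 = {P,S}

u_2(P vs C,Y) = 3
u_2(Q vs C,Y) = 0
u_2(R vs C,Y) = 0
u_2(S vs C,Y) = 3
u_2(T vs C,Y) = 0
max payoff 3 at {P,S}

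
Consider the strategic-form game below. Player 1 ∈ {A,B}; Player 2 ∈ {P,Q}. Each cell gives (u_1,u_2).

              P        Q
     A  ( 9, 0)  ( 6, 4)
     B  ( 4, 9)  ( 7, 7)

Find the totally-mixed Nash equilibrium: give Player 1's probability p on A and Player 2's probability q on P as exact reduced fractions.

P1 indiff ⇒ q·9+(1-q)·6 = q·4+(1-q)·7 ⇒ q(5) = (1-q)(1) ⇒ q = 1/6
P2 indiff ⇒ p·0+(1-p)·9 = p·4+(1-p)·7 ⇒ p(-4) = (1-p)(-2) ⇒ p = 1/3

p=1/3, q=1/6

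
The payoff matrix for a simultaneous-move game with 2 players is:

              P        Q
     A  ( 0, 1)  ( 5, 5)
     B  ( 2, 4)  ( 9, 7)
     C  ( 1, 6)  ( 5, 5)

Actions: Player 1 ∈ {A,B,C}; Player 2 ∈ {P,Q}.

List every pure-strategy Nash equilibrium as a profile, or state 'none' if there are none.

Nash profiles: (B,Q)

(A,P): not NE [P1→B gives 2>0; P2→Q gives 5>1]
(A,Q): not NE [P1→B gives 9>5]
(B,P): not NE [P2→Q gives 7>4]
(B,Q): NE
(C,P): not NE [P1→B gives 2>1]
(C,Q): not NE [P1→B gives 9>5; P2→P gives 6>5]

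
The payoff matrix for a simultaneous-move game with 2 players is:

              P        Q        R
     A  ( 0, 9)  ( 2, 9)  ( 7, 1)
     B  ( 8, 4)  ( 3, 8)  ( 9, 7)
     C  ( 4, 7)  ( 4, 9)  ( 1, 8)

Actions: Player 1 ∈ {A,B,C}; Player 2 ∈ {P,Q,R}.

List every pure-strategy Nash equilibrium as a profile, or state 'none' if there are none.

Nash profiles: (C,Q)

(A,P): not NE [P1→B gives 8>0]
(A,Q): not NE [P1→C gives 4>2]
(A,R): not NE [P1→B gives 9>7; P2→Q gives 9>1]
(B,P): not NE [P2→Q gives 8>4]
(B,Q): not NE [P1→C gives 4>3]
(B,R): not NE [P2→Q gives 8>7]
(C,P): not NE [P1→B gives 8>4; P2→Q gives 9>7]
(C,Q): NE
(C,R): not NE [P1→B gives 9>1; P2→Q gives 9>8]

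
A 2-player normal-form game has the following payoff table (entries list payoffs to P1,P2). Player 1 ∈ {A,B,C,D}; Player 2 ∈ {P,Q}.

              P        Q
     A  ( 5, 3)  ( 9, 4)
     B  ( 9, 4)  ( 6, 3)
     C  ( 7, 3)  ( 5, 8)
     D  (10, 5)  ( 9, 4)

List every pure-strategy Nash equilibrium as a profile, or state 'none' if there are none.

(A,P): not NE [P1→D gives 10>5; P2→Q gives 4>3]
(A,Q): NE
(B,P): not NE [P1→D gives 10>9]
(B,Q): not NE [P1→D gives 9>6; P2→P gives 4>3]
(C,P): not NE [P1→D gives 10>7; P2→Q gives 8>3]
(C,Q): not NE [P1→D gives 9>5]
(D,P): NE
(D,Q): not NE [P2→P gives 5>4]

NE set: (A,Q), (D,P)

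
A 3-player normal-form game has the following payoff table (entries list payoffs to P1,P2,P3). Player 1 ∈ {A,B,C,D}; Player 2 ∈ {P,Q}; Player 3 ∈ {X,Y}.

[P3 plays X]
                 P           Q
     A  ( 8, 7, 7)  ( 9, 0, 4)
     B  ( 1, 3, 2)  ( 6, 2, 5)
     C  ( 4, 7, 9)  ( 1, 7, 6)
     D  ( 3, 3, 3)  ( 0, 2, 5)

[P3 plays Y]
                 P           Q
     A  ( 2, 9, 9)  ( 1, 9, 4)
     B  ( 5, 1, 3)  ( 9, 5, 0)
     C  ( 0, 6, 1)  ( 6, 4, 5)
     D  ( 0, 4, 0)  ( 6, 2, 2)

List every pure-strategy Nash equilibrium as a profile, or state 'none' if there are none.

(A,P,X): not NE [P3→Y gives 9>7]
(A,P,Y): not NE [P1→B gives 5>2]
(A,Q,X): not NE [P2→P gives 7>0]
(A,Q,Y): not NE [P1→B gives 9>1]
(B,P,X): not NE [P1→A gives 8>1; P3→Y gives 3>2]
(B,P,Y): not NE [P2→Q gives 5>1]
(B,Q,X): not NE [P1→A gives 9>6; P2→P gives 3>2]
(B,Q,Y): not NE [P3→X gives 5>0]
(C,P,X): not NE [P1→A gives 8>4]
(C,P,Y): not NE [P1→B gives 5>0; P3→X gives 9>1]
(C,Q,X): not NE [P1→A gives 9>1]
(C,Q,Y): not NE [P1→B gives 9>6; P2→P gives 6>4; P3→X gives 6>5]
(D,P,X): not NE [P1→A gives 8>3]
(D,P,Y): not NE [P1→B gives 5>0; P3→X gives 3>0]
(D,Q,X): not NE [P1→A gives 9>0; P2→P gives 3>2]
(D,Q,Y): not NE [P1→B gives 9>6; P2→P gives 4>2; P3→X gives 5>2]

Equilibria: none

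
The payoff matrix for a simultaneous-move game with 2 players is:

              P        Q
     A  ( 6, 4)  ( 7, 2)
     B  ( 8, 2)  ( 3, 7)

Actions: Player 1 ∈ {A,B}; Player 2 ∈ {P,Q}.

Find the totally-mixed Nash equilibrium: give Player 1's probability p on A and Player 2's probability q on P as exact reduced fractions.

P1 indiff ⇒ q·6+(1-q)·7 = q·8+(1-q)·3 ⇒ q(-2) = (1-q)(-4) ⇒ q = 2/3
P2 indiff ⇒ p·4+(1-p)·2 = p·2+(1-p)·7 ⇒ p(2) = (1-p)(5) ⇒ p = 5/7

P1 mixes 5/7 on A; P2 mixes 2/3 on P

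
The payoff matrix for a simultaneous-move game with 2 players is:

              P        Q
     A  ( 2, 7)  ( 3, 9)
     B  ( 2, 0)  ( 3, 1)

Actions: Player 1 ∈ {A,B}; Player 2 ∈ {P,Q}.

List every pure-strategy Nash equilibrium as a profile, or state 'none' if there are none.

(A,P): not NE [P2→Q gives 9>7]
(A,Q): NE
(B,P): not NE [P2→Q gives 1>0]
(B,Q): NE

NE set: (A,Q), (B,Q)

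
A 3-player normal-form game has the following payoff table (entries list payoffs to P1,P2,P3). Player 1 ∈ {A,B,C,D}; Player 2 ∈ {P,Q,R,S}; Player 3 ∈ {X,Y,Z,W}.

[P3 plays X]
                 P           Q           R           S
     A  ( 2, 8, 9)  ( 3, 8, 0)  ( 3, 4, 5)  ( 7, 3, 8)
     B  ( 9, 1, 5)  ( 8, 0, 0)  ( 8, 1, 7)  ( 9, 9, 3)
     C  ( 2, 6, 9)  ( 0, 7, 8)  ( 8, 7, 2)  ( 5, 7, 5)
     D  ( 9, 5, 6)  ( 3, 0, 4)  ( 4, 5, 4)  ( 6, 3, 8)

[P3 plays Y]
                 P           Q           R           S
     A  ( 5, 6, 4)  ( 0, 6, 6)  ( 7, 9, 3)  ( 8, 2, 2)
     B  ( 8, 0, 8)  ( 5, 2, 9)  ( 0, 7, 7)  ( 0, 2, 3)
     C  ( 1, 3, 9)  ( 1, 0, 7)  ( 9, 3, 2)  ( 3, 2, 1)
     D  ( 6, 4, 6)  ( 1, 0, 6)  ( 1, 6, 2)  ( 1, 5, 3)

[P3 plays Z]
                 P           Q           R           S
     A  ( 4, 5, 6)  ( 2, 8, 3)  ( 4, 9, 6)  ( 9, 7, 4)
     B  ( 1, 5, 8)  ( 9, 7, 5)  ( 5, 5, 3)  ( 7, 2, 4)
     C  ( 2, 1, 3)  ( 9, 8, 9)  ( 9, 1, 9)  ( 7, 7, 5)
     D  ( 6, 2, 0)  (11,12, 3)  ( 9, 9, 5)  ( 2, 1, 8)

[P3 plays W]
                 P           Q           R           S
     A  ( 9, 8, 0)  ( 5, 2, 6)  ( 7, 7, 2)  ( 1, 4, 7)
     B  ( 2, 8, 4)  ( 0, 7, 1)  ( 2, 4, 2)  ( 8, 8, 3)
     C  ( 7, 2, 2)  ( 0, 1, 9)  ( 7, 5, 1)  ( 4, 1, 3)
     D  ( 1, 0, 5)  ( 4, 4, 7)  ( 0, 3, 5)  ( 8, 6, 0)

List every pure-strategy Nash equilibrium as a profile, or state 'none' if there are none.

NE set: (D,P,X)

(A,P,X): not NE [P1→D gives 9>2]
(A,P,Y): not NE [P1→B gives 8>5; P2→R gives 9>6; P3→X gives 9>4]
(A,P,Z): not NE [P1→D gives 6>4; P2→R gives 9>5; P3→X gives 9>6]
(A,P,W): not NE [P3→X gives 9>0]
(A,Q,X): not NE [P1→B gives 8>3; P3→W gives 6>0]
(A,Q,Y): not NE [P1→B gives 5>0; P2→R gives 9>6]
(A,Q,Z): not NE [P1→D gives 11>2; P2→R gives 9>8; P3→W gives 6>3]
(A,Q,W): not NE [P2→P gives 8>2]
(A,R,X): not NE [P1→C gives 8>3; P2→Q gives 8>4; P3→Z gives 6>5]
(A,R,Y): not NE [P1→C gives 9>7; P3→Z gives 6>3]
(A,R,Z): not NE [P1→D gives 9>4]
(A,R,W): not NE [P2→P gives 8>7; P3→Z gives 6>2]
(A,S,X): not NE [P1→B gives 9>7; P2→Q gives 8>3]
(A,S,Y): not NE [P2→R gives 9>2; P3→X gives 8>2]
(A,S,Z): not NE [P2→R gives 9>7; P3→X gives 8>4]
(A,S,W): not NE [P1→D gives 8>1; P2→P gives 8>4; P3→X gives 8>7]
(B,P,X): not NE [P2→S gives 9>1; P3→Z gives 8>5]
(B,P,Y): not NE [P2→R gives 7>0]
(B,P,Z): not NE [P1→D gives 6>1; P2→Q gives 7>5]
(B,P,W): not NE [P1→A gives 9>2; P3→Z gives 8>4]
(B,Q,X): not NE [P2→S gives 9>0; P3→Y gives 9>0]
(B,Q,Y): not NE [P2→R gives 7>2]
(B,Q,Z): not NE [P1→D gives 11>9; P3→Y gives 9>5]
(B,Q,W): not NE [P1→A gives 5>0; P2→S gives 8>7; P3→Y gives 9>1]
(B,R,X): not NE [P2→S gives 9>1]
(B,R,Y): not NE [P1→C gives 9>0]
(B,R,Z): not NE [P1→D gives 9>5; P2→Q gives 7>5; P3→Y gives 7>3]
(B,R,W): not NE [P1→C gives 7>2; P2→S gives 8>4; P3→Y gives 7>2]
(B,S,X): not NE [P3→Z gives 4>3]
(B,S,Y): not NE [P1→A gives 8>0; P2→R gives 7>2; P3→Z gives 4>3]
(B,S,Z): not NE [P1→A gives 9>7; P2→Q gives 7>2]
(B,S,W): not NE [P3→Z gives 4>3]
(C,P,X): not NE [P1→D gives 9>2; P2→S gives 7>6]
(C,P,Y): not NE [P1→B gives 8>1]
(C,P,Z): not NE [P1→D gives 6>2; P2→Q gives 8>1; P3→Y gives 9>3]
(C,P,W): not NE [P1→A gives 9>7; P2→R gives 5>2; P3→Y gives 9>2]
(C,Q,X): not NE [P1→B gives 8>0; P3→W gives 9>8]
(C,Q,Y): not NE [P1→B gives 5>1; P2→R gives 3>0; P3→W gives 9>7]
(C,Q,Z): not NE [P1→D gives 11>9]
(C,Q,W): not NE [P1→A gives 5>0; P2→R gives 5>1]
(C,R,X): not NE [P3→Z gives 9>2]
(C,R,Y): not NE [P3→Z gives 9>2]
(C,R,Z): not NE [P2→Q gives 8>1]
(C,R,W): not NE [P3→Z gives 9>1]
(C,S,X): not NE [P1→B gives 9>5]
(C,S,Y): not NE [P1→A gives 8>3; P2→R gives 3>2; P3→Z gives 5>1]
(C,S,Z): not NE [P1→A gives 9>7; P2→Q gives 8>7]
(C,S,W): not NE [P1→D gives 8>4; P2→R gives 5>1; P3→Z gives 5>3]
(D,P,X): NE
(D,P,Y): not NE [P1→B gives 8>6; P2→R gives 6>4]
(D,P,Z): not NE [P2→Q gives 12>2; P3→Y gives 6>0]
(D,P,W): not NE [P1→A gives 9>1; P2→S gives 6>0; P3→Y gives 6>5]
(D,Q,X): not NE [P1→B gives 8>3; P2→R gives 5>0; P3→W gives 7>4]
(D,Q,Y): not NE [P1→B gives 5>1; P2→R gives 6>0; P3→W gives 7>6]
(D,Q,Z): not NE [P3→W gives 7>3]
(D,Q,W): not NE [P1→A gives 5>4; P2→S gives 6>4]
(D,R,X): not NE [P1→C gives 8>4; P3→W gives 5>4]
(D,R,Y): not NE [P1→C gives 9>1; P3→W gives 5>2]
(D,R,Z): not NE [P2→Q gives 12>9]
(D,R,W): not NE [P1→C gives 7>0; P2→S gives 6>3]
(D,S,X): not NE [P1→B gives 9>6; P2→R gives 5>3]
(D,S,Y): not NE [P1→A gives 8>1; P2→R gives 6>5; P3→Z gives 8>3]
(D,S,Z): not NE [P1→A gives 9>2; P2→Q gives 12>1]
(D,S,W): not NE [P3→Z gives 8>0]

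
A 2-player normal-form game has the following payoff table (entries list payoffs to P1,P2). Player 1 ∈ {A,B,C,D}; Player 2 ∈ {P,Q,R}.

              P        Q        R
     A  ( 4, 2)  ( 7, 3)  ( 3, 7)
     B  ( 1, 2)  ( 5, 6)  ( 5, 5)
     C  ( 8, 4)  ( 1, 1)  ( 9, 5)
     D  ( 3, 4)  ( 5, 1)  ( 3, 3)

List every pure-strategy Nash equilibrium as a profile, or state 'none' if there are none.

(A,P): not NE [P1→C gives 8>4; P2→R gives 7>2]
(A,Q): not NE [P2→R gives 7>3]
(A,R): not NE [P1→C gives 9>3]
(B,P): not NE [P1→C gives 8>1; P2→Q gives 6>2]
(B,Q): not NE [P1→A gives 7>5]
(B,R): not NE [P1→C gives 9>5; P2→Q gives 6>5]
(C,P): not NE [P2→R gives 5>4]
(C,Q): not NE [P1→A gives 7>1; P2→R gives 5>1]
(C,R): NE
(D,P): not NE [P1→C gives 8>3]
(D,Q): not NE [P1→A gives 7>5; P2→P gives 4>1]
(D,R): not NE [P1→C gives 9>3; P2→P gives 4>3]

NE set: (C,R)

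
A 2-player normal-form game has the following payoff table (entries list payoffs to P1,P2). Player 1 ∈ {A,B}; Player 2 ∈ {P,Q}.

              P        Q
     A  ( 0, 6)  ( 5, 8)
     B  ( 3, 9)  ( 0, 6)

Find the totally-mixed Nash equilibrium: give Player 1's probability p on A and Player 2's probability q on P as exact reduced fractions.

P1 indiff ⇒ q·0+(1-q)·5 = q·3+(1-q)·0 ⇒ q(-3) = (1-q)(-5) ⇒ q = 5/8
P2 indiff ⇒ p·6+(1-p)·9 = p·8+(1-p)·6 ⇒ p(-2) = (1-p)(-3) ⇒ p = 3/5

P1 mixes 3/5 on A; P2 mixes 5/8 on P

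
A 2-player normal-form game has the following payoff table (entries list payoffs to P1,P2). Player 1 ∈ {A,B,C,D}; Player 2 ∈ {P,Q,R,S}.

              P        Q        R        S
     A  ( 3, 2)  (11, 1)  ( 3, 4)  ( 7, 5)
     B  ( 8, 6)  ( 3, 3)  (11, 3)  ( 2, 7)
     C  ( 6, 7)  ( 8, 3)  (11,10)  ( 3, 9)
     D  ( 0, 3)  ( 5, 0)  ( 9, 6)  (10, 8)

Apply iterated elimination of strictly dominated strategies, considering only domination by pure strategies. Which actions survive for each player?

IESDS → P1:{B,C,D} P2:{R,S}

P2 drop P (S beats it: A:5>2 B:7>6 C:9>7 D:8>3)
P2 drop Q (S beats it: A:5>1 B:7>3 C:9>3 D:8>0)
P1 drop A (D beats it: R:9>3 S:10>7)
P1→{B,C,D} P2→{R,S}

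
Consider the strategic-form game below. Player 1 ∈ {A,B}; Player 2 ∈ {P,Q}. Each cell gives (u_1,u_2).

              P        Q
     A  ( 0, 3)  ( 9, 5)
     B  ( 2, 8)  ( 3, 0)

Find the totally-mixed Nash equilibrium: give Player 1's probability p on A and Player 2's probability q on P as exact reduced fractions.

(p,q) = (4/5, 3/4)

P1 indiff ⇒ q·0+(1-q)·9 = q·2+(1-q)·3 ⇒ q(-2) = (1-q)(-6) ⇒ q = 3/4
P2 indiff ⇒ p·3+(1-p)·8 = p·5+(1-p)·0 ⇒ p(-2) = (1-p)(-8) ⇒ p = 4/5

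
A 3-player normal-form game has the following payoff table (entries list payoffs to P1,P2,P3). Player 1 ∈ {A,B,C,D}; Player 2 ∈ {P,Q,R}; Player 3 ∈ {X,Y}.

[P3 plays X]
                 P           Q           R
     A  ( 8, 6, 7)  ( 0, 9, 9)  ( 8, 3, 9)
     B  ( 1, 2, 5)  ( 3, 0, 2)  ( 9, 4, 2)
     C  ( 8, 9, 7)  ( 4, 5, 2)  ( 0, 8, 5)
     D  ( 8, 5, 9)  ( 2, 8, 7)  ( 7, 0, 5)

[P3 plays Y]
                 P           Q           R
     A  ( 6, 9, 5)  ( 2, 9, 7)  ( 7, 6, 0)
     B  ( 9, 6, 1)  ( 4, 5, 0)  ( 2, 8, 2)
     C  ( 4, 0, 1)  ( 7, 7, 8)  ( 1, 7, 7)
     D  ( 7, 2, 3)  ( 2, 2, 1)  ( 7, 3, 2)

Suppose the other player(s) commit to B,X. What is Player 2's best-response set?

u_2(P vs B,X) = 2
u_2(Q vs B,X) = 0
u_2(R vs B,X) = 4
max payoff 4 at {R}

BR_2 = {R}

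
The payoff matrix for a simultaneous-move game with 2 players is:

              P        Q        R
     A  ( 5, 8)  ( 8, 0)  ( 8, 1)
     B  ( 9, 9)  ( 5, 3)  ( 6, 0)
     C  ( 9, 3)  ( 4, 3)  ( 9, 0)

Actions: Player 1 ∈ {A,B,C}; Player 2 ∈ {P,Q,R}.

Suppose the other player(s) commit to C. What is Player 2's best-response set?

BR_2 = {P,Q}

u_2(P vs C) = 3
u_2(Q vs C) = 3
u_2(R vs C) = 0
max payoff 3 at {P,Q}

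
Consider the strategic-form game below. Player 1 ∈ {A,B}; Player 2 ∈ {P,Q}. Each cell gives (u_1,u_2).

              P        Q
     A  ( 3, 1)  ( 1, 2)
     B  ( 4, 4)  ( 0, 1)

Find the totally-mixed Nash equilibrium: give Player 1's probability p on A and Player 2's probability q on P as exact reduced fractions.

(p,q) = (3/4, 1/2)

P1 indiff ⇒ q·3+(1-q)·1 = q·4+(1-q)·0 ⇒ q(-1) = (1-q)(-1) ⇒ q = 1/2
P2 indiff ⇒ p·1+(1-p)·4 = p·2+(1-p)·1 ⇒ p(-1) = (1-p)(-3) ⇒ p = 3/4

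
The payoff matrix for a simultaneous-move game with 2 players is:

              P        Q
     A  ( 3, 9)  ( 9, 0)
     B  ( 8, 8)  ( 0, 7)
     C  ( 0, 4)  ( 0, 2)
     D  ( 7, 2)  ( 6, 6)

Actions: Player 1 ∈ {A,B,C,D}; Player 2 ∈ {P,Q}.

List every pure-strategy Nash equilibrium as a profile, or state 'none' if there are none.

(A,P): not NE [P1→B gives 8>3]
(A,Q): not NE [P2→P gives 9>0]
(B,P): NE
(B,Q): not NE [P1→A gives 9>0; P2→P gives 8>7]
(C,P): not NE [P1→B gives 8>0]
(C,Q): not NE [P1→A gives 9>0; P2→P gives 4>2]
(D,P): not NE [P1→B gives 8>7; P2→Q gives 6>2]
(D,Q): not NE [P1→A gives 9>6]

NE set: (B,P)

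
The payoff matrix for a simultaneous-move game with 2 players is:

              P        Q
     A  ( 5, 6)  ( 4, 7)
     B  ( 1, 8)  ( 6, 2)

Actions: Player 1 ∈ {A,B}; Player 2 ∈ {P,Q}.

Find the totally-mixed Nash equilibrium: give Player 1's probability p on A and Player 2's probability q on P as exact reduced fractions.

P1 indiff ⇒ q·5+(1-q)·4 = q·1+(1-q)·6 ⇒ q(4) = (1-q)(2) ⇒ q = 1/3
P2 indiff ⇒ p·6+(1-p)·8 = p·7+(1-p)·2 ⇒ p(-1) = (1-p)(-6) ⇒ p = 6/7

p=6/7, q=1/3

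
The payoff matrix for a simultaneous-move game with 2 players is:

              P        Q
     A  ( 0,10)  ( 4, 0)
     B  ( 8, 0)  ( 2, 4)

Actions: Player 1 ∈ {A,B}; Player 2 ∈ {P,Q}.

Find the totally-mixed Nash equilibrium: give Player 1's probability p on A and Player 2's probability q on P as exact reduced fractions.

(p,q) = (2/7, 1/5)

P1 indiff ⇒ q·0+(1-q)·4 = q·8+(1-q)·2 ⇒ q(-8) = (1-q)(-2) ⇒ q = 1/5
P2 indiff ⇒ p·10+(1-p)·0 = p·0+(1-p)·4 ⇒ p(10) = (1-p)(4) ⇒ p = 2/7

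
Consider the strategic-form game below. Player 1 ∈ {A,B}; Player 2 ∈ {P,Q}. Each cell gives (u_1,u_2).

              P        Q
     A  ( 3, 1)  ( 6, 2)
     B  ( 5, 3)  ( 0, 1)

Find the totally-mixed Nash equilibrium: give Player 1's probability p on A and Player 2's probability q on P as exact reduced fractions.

P1 indiff ⇒ q·3+(1-q)·6 = q·5+(1-q)·0 ⇒ q(-2) = (1-q)(-6) ⇒ q = 3/4
P2 indiff ⇒ p·1+(1-p)·3 = p·2+(1-p)·1 ⇒ p(-1) = (1-p)(-2) ⇒ p = 2/3

(p,q) = (2/3, 3/4)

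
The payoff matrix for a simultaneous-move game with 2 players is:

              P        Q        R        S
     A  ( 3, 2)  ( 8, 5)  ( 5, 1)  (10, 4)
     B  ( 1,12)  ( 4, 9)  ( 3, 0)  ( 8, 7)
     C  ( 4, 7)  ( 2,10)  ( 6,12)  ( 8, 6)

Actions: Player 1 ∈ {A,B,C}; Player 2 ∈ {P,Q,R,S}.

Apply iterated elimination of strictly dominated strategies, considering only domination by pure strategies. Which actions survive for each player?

IESDS → P1:{A,C} P2:{Q,R}

P1 drop B (A beats it: P:3>1 Q:8>4 R:5>3 S:10>8)
P2 drop P (Q beats it: A:5>2 C:10>7)
P2 drop S (Q beats it: A:5>4 C:10>6)
P1→{A,C} P2→{Q,R}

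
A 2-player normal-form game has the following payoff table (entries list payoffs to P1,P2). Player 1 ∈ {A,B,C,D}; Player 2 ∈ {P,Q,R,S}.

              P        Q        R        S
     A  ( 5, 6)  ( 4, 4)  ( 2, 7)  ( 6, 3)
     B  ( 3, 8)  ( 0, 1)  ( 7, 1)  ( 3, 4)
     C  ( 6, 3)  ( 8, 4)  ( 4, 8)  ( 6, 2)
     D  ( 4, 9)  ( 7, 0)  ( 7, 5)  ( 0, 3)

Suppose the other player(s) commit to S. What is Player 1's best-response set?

P1 best: {A,C}

u_1(A vs S) = 6
u_1(B vs S) = 3
u_1(C vs S) = 6
u_1(D vs S) = 0
max payoff 6 at {A,C}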